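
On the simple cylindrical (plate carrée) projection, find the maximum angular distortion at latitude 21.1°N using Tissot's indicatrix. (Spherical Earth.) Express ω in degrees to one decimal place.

4.0°

Plate carrée maps x = Rλ, y = Rφ. The meridian scale is h = 1 and the parallel scale is k = 1/cos φ = sec φ.
At 21.1°: h = 1.000, k = 1.072; principal scales a = 1.072, b = 1.000.
sin(ω/2) = (a − b)/(a + b) = 0.07186/2.072 = 0.03469, so ω = 2 arcsin(0.03469) ≈ 4.0°.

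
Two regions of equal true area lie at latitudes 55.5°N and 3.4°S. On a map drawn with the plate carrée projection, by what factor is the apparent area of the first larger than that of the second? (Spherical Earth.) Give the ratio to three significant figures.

For the equirectangular projection with φ₀ = 0 (plate carrée), h = 1 along meridians and k = sec φ along parallels.
Areal scale at 55.5°: h·k = 1.000 × 1.766 = 1.766.
Areal scale at 3.4°: h·k = 1.000 × 1.002 = 1.002.
Ratio = 1.766/1.002 ≈ 1.76.

1.76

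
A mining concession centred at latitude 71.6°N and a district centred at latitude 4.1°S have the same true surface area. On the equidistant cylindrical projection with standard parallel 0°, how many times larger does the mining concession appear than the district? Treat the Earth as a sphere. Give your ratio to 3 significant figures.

Plate carrée maps x = Rλ, y = Rφ. The meridian scale is h = 1 and the parallel scale is k = 1/cos φ = sec φ.
Areal scale at 71.6°: h·k = 1.000 × 3.168 = 3.168.
Areal scale at 4.1°: h·k = 1.000 × 1.003 = 1.003.
Ratio = 3.168/1.003 ≈ 3.16.

3.16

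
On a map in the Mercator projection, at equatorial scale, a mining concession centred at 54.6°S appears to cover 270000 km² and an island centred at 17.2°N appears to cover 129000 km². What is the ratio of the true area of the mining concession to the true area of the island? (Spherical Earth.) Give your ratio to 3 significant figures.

On Mercator the areal scale is sec²φ, so true area = apparent × cos²φ.
True area of mining concession: 270000 × cos²(54.6°) = 270000 × 0.3356 = 90600 km².
True area of island: 129000 × cos²(17.2°) = 129000 × 0.9126 = 117700 km².
Ratio = 90600 / 117700 ≈ 0.770.

0.770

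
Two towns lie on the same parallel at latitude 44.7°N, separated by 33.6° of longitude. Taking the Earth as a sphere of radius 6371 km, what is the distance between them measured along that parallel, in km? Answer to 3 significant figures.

Arc length along a parallel = R cos φ · Δλ (with Δλ in radians).
= 6371 × cos 44.7° × (33.6° × π/180) = 6371 × 0.7108 × 0.5864 ≈ 2660 km.

2660 km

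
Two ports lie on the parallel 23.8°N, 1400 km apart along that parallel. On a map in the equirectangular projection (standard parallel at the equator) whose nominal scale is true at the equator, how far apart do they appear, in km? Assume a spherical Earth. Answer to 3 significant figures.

1530 km

In the plate carrée (x = Rλ, y = Rφ), meridians are true-scale (h = 1) and parallels are stretched by k = sec φ.
Along the parallel, k = sec 23.8° = 1/0.9150 = 1.093.
Map distance = 1400 × 1.093 ≈ 1530 km.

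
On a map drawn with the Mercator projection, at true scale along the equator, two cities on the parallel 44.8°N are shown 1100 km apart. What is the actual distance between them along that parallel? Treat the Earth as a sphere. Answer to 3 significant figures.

781 km

Mercator is conformal, so the point scale is isotropic: h = k = sec φ = 1/cos φ.
Along the parallel at 44.8°, map distances are exaggerated by k = sec 44.8° = 1.409.
True distance = 1100 / 1.409 = 1100 × cos 44.8° ≈ 781 km.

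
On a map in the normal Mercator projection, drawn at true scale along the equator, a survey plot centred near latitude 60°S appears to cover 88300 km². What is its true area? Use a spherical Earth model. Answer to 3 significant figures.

Mercator is conformal, so the point scale is isotropic: h = k = sec φ = 1/cos φ.
Areal scale = k² = sec²φ = 1/cos²(60°) = 1/0.5000² = 4.000.
True area = apparent / (areal scale) = 88300 / 4.000 ≈ 22100 km².

22100 km²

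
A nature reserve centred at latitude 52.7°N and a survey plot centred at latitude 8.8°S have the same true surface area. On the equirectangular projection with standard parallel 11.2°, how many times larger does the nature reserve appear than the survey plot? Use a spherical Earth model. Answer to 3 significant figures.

In the equirectangular projection with standard parallel φ₀ = 11.2° (x = Rλ cos φ₀, y = Rφ), meridians are true-scale (h = 1) and the parallel scale is k = cos φ₀ / cos φ.
Areal scale at 52.7°: h·k = 1.000 × 1.619 = 1.619.
Areal scale at 8.8°: h·k = 1.000 × 0.9926 = 0.9926.
Ratio = 1.619/0.9926 ≈ 1.63.

1.63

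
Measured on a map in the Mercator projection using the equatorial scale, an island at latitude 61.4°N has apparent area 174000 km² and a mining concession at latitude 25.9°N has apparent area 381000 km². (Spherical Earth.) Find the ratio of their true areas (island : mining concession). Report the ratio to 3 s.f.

0.129

Mercator's areal exaggeration is sec²φ; hence true area = (apparent area) · cos²φ.
True area of island: 174000 × cos²(61.4°) = 174000 × 0.2291 = 39870 km².
True area of mining concession: 381000 × cos²(25.9°) = 381000 × 0.8092 = 308300 km².
Ratio = 39870 / 308300 ≈ 0.129.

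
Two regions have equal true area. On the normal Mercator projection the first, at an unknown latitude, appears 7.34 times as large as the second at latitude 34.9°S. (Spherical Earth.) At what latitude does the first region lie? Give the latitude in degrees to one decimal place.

On Mercator, (apparent₁)/(apparent₂) = sec²φ₁ / sec²φ₂ when true areas are equal.
cos²φ₂ / cos²φ₁ = 7.34  ⇒  cos φ₁ = cos 34.9° / √7.34 = 0.8202/2.709 = 0.3027.
φ₁ = arccos(0.3027) ≈ 72.4°.

72.4°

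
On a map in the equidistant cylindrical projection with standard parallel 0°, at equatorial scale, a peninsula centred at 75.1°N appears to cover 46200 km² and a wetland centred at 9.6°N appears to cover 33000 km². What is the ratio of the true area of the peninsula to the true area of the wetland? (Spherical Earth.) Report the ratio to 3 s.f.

0.365

Plate carrée has h = 1 and k = sec φ, giving areal scale sec φ; true area = (apparent area) · cos φ.
True area of peninsula: 46200 × cos(75.1°) = 46200 × 0.2571 = 11880 km².
True area of wetland: 33000 × cos(9.6°) = 33000 × 0.9860 = 32540 km².
Ratio = 11880 / 32540 ≈ 0.365.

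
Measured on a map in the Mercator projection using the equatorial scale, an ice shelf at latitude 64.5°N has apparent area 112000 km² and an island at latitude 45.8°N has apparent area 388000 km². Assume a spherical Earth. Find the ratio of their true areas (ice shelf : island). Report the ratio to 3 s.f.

0.110

On Mercator the areal scale is sec²φ, so true area = apparent × cos²φ.
True area of ice shelf: 112000 × cos²(64.5°) = 112000 × 0.1853 = 20760 km².
True area of island: 388000 × cos²(45.8°) = 388000 × 0.4860 = 188600 km².
Ratio = 20760 / 188600 ≈ 0.110.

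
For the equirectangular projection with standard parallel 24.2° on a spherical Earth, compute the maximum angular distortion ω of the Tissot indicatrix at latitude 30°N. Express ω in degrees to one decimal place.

3.0°

In the equirectangular projection with standard parallel φ₀ = 24.2° (x = Rλ cos φ₀, y = Rφ), meridians are true-scale (h = 1) and the parallel scale is k = cos φ₀ / cos φ.
At 30°: h = 1.000, k = 1.053; principal scales a = 1.053, b = 1.000.
sin(ω/2) = (a − b)/(a + b) = 0.05323/2.053 = 0.02592, so ω = 2 arcsin(0.02592) ≈ 3.0°.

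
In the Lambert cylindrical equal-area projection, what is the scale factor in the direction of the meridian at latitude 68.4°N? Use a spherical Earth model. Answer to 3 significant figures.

The Lambert cylindrical equal-area projection is the cylindrical equal-area projection with its standard parallel at the equator (φ₀ = 0). For cylindrical equal-area with standard parallel φ₀, h = cos φ / cos φ₀ and k = cos φ₀ / cos φ, so h·k = 1.
h = cos 68.4° / cos 0° = 0.3681/1.000 = 0.3681.

0.368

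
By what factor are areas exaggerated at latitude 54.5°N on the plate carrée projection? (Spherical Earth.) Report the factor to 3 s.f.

1.72

In the plate carrée (x = Rλ, y = Rφ), meridians are true-scale (h = 1) and parallels are stretched by k = sec φ.
Areal scale = h·k = 1 × sec φ; at 54.5°, h = 1.000, k = 1.722, so h·k = 1.722.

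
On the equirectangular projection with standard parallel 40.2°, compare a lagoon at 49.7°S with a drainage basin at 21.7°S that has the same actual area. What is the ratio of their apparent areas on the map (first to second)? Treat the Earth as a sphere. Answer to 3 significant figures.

1.44

In the equirectangular projection with standard parallel φ₀ = 40.2° (x = Rλ cos φ₀, y = Rφ), meridians are true-scale (h = 1) and the parallel scale is k = cos φ₀ / cos φ.
Areal scale at 49.7°: h·k = 1.000 × 1.181 = 1.181.
Areal scale at 21.7°: h·k = 1.000 × 0.8221 = 0.8221.
Ratio = 1.181/0.8221 ≈ 1.44.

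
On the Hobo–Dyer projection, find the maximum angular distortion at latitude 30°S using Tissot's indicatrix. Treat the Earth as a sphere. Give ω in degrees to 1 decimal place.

10.0°

Hobo–Dyer is a cylindrical equal-area projection with standard parallels at ±37.5°. For cylindrical equal-area with standard parallel φ₀, h = cos φ / cos φ₀ and k = cos φ₀ / cos φ, so h·k = 1.
At 30°: h = 1.092, k = 0.9161; principal scales a = 1.092, b = 0.9161.
sin(ω/2) = (a − b)/(a + b) = 0.1755/2.008 = 0.08742, so ω = 2 arcsin(0.08742) ≈ 10.0°.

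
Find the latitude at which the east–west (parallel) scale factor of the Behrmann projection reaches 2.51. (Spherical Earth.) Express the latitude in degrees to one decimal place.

Behrmann is a cylindrical equal-area projection with standard parallels at ±30°. A cylindrical equal-area projection with standard parallel φ₀ has meridian scale h = cos φ / cos φ₀ and parallel scale k = cos φ₀ / cos φ (so areas are preserved, h·k = 1).
k = cos φ₀ / cos φ = 2.51  ⇒  cos φ = cos 30° / 2.51 = 0.3450.
φ = arccos(0.3450) ≈ 69.8°.

69.8°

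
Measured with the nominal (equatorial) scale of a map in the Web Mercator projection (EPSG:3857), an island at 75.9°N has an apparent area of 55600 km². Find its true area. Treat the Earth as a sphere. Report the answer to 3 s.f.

3300 km²

For Mercator, h = k = sec φ (a conformal cylindrical projection has a single point scale, 1/cos φ).
Areal scale = k² = sec²φ = 1/cos²(75.9°) = 1/0.2436² = 16.85.
True area = apparent / (areal scale) = 55600 / 16.85 ≈ 3300 km².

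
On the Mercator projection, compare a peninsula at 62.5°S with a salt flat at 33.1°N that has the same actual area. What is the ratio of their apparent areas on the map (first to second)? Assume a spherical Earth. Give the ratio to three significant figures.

3.29

Mercator areal scale is sec²φ.
At 62.5°: sec²(62.5°) = 1/0.4617² = 4.690.
At 33.1°: sec²(33.1°) = 1/0.8377² = 1.425.
Ratio = 4.690/1.425 = cos²(33.1°)/cos²(62.5°) ≈ 3.29.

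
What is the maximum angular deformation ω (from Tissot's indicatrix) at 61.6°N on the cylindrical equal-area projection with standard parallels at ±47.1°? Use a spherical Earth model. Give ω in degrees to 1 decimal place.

40.2°

For cylindrical equal-area with standard parallel φ₀, h = cos φ / cos φ₀ and k = cos φ₀ / cos φ, so h·k = 1.
At 61.6°: h = 0.6987, k = 1.431; principal scales a = 1.431, b = 0.6987.
sin(ω/2) = (a − b)/(a + b) = 0.7325/2.130 = 0.3439, so ω = 2 arcsin(0.3439) ≈ 40.2°.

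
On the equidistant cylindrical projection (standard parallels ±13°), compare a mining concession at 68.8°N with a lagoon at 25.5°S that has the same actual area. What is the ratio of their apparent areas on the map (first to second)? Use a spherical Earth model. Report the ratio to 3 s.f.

2.50

The equidistant cylindrical projection with φ₀ = 13° has h = 1 (meridians true) and k = cos φ₀ / cos φ along parallels.
Areal scale at 68.8°: h·k = 1.000 × 2.694 = 2.694.
Areal scale at 25.5°: h·k = 1.000 × 1.080 = 1.080.
Ratio = 2.694/1.080 ≈ 2.50.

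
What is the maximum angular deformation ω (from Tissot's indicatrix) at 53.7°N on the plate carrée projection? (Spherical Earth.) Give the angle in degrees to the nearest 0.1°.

Plate carrée maps x = Rλ, y = Rφ. The meridian scale is h = 1 and the parallel scale is k = 1/cos φ = sec φ.
At 53.7°: h = 1.000, k = 1.689; principal scales a = 1.689, b = 1.000.
sin(ω/2) = (a − b)/(a + b) = 0.6892/2.689 = 0.2563, so ω = 2 arcsin(0.2563) ≈ 29.7°.

29.7°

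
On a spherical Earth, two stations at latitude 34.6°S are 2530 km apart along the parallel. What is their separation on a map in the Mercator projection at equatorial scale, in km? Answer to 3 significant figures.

For Mercator, h = k = sec φ (a conformal cylindrical projection has a single point scale, 1/cos φ).
Along the parallel, k = sec 34.6° = 1/0.8231 = 1.215.
Map distance = 2530 × 1.215 ≈ 3070 km.

3070 km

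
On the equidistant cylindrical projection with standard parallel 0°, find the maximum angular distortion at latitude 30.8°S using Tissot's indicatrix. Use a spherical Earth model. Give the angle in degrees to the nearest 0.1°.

For the equirectangular projection with φ₀ = 0 (plate carrée), h = 1 along meridians and k = sec φ along parallels.
At 30.8°: h = 1.000, k = 1.164; principal scales a = 1.164, b = 1.000.
sin(ω/2) = (a − b)/(a + b) = 0.1642/2.164 = 0.07587, so ω = 2 arcsin(0.07587) ≈ 8.7°.

8.7°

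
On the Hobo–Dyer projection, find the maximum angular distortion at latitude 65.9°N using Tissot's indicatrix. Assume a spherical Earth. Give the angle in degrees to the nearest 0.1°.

The Hobo–Dyer projection is cylindrical equal-area with φ₀ = 37.5°. A cylindrical equal-area projection with standard parallel φ₀ has meridian scale h = cos φ / cos φ₀ and parallel scale k = cos φ₀ / cos φ (so areas are preserved, h·k = 1).
At 65.9°: h = 0.5147, k = 1.943; principal scales a = 1.943, b = 0.5147.
sin(ω/2) = (a − b)/(a + b) = 1.428/2.458 = 0.5811, so ω = 2 arcsin(0.5811) ≈ 71.1°.

71.1°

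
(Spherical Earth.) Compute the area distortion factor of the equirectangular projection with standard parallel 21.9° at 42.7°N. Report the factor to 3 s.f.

The equidistant cylindrical projection with φ₀ = 21.9° has h = 1 (meridians true) and k = cos φ₀ / cos φ along parallels.
Areal scale = h·k = 1 × cos φ₀ / cos φ; at 42.7°, h = 1.000, k = 1.263, so h·k = 1.263.

1.26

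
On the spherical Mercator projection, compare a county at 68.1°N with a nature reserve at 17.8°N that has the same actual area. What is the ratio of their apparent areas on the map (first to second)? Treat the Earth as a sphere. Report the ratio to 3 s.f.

6.52

On Mercator, area is exaggerated by sec²φ = 1/cos²φ.
At 68.1°: sec²(68.1°) = 1/0.3730² = 7.188.
At 17.8°: sec²(17.8°) = 1/0.9521² = 1.103.
Ratio = 7.188/1.103 = cos²(17.8°)/cos²(68.1°) ≈ 6.52.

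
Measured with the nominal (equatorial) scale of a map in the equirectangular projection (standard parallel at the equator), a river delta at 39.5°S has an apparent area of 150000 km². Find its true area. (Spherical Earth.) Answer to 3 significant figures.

116000 km²

In the plate carrée (x = Rλ, y = Rφ), meridians are true-scale (h = 1) and parallels are stretched by k = sec φ.
Areal scale = h·k = 1 × sec φ; at 39.5°, h = 1.000, k = 1.296, so h·k = 1.296.
True area = apparent / (areal scale) = 150000 / 1.296 ≈ 116000 km².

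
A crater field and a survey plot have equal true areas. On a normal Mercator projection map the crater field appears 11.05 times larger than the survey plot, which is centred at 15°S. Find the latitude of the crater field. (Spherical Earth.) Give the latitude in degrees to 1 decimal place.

For equal true areas on Mercator, apparent areas scale as sec²φ, so the ratio is cos²φ₂ / cos²φ₁.
cos²φ₂ / cos²φ₁ = 11.05  ⇒  cos φ₁ = cos 15° / √11.05 = 0.9659/3.324 = 0.2906.
φ₁ = arccos(0.2906) ≈ 73.1°.

73.1°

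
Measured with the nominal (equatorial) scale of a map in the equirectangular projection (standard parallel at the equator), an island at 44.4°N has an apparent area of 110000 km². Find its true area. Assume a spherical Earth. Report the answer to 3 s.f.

78600 km²

For the equirectangular projection with φ₀ = 0 (plate carrée), h = 1 along meridians and k = sec φ along parallels.
Areal scale = h·k = 1 × sec φ; at 44.4°, h = 1.000, k = 1.400, so h·k = 1.400.
True area = apparent / (areal scale) = 110000 / 1.400 ≈ 78600 km².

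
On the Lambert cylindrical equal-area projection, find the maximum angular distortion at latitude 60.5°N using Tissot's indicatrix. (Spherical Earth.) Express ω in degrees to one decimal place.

The Lambert cylindrical equal-area projection is the cylindrical equal-area projection with its standard parallel at the equator (φ₀ = 0). A cylindrical equal-area projection with standard parallel φ₀ has meridian scale h = cos φ / cos φ₀ and parallel scale k = cos φ₀ / cos φ (so areas are preserved, h·k = 1).
At 60.5°: h = 0.4924, k = 2.031; principal scales a = 2.031, b = 0.4924.
sin(ω/2) = (a − b)/(a + b) = 1.538/2.523 = 0.6097, so ω = 2 arcsin(0.6097) ≈ 75.1°.

75.1°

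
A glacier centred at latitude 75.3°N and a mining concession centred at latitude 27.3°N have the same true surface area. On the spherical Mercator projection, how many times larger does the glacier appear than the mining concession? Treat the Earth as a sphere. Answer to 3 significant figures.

12.3

Mercator is conformal with k = sec φ, so areal scale = k² = sec²φ.
At 75.3°: sec²(75.3°) = 1/0.2538² = 15.53.
At 27.3°: sec²(27.3°) = 1/0.8886² = 1.266.
Ratio = 15.53/1.266 = cos²(27.3°)/cos²(75.3°) ≈ 12.3.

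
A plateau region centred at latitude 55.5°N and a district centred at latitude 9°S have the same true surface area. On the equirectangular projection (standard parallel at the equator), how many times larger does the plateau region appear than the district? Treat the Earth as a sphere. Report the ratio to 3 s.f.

Plate carrée maps x = Rλ, y = Rφ. The meridian scale is h = 1 and the parallel scale is k = 1/cos φ = sec φ.
Areal scale at 55.5°: h·k = 1.000 × 1.766 = 1.766.
Areal scale at 9°: h·k = 1.000 × 1.012 = 1.012.
Ratio = 1.766/1.012 ≈ 1.74.

1.74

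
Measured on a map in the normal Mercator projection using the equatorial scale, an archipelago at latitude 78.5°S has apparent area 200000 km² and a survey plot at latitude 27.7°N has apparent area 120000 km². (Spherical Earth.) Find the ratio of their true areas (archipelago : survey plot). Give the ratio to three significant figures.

Since Mercator area scale is 1/cos²φ, the true area equals the apparent area multiplied by cos²φ.
True area of archipelago: 200000 × cos²(78.5°) = 200000 × 0.03975 = 7950 km².
True area of survey plot: 120000 × cos²(27.7°) = 120000 × 0.7839 = 94070 km².
Ratio = 7950 / 94070 ≈ 0.0845.

0.0845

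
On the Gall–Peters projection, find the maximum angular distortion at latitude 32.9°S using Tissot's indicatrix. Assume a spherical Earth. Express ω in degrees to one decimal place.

19.6°

The Gall–Peters projection is cylindrical equal-area with φ₀ = 45°. Cylindrical equal-area (φ₀ = 45°): h = cos φ / cos 45° along meridians, k = cos 45° / cos φ along parallels; h·k = 1.
At 32.9°: h = 1.187, k = 0.8422; principal scales a = 1.187, b = 0.8422.
sin(ω/2) = (a − b)/(a + b) = 0.3452/2.030 = 0.1701, so ω = 2 arcsin(0.1701) ≈ 19.6°.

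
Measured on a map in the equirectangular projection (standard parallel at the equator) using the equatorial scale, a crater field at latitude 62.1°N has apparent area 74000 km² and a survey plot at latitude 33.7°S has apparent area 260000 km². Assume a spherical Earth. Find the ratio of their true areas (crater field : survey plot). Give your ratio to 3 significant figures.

0.160

Plate carrée has h = 1 and k = sec φ, giving areal scale sec φ; true area = (apparent area) · cos φ.
True area of crater field: 74000 × cos(62.1°) = 74000 × 0.4679 = 34630 km².
True area of survey plot: 260000 × cos(33.7°) = 260000 × 0.8320 = 216300 km².
Ratio = 34630 / 216300 ≈ 0.160.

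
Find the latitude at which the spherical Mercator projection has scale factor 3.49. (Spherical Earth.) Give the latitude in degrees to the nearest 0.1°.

73.3°

Mercator scale is k = sec φ = 1/cos φ.
1/cos φ = 3.49  ⇒  cos φ = 0.2865  ⇒  φ = arccos(0.2865) ≈ 73.3°.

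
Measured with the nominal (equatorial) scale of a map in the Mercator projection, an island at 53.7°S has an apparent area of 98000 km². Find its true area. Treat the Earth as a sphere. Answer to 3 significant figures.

For Mercator, h = k = sec φ (a conformal cylindrical projection has a single point scale, 1/cos φ).
Areal scale = k² = sec²φ = 1/cos²(53.7°) = 1/0.5920² = 2.853.
True area = apparent / (areal scale) = 98000 / 2.853 ≈ 34300 km².

34300 km²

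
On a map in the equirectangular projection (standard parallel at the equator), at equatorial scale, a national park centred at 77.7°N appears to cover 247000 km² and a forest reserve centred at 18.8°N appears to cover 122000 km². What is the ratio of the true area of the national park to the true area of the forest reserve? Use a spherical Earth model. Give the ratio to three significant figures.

0.456

On the plate carrée, areal scale = h·k = 1 × sec φ, so true area = apparent × cos φ.
True area of national park: 247000 × cos(77.7°) = 247000 × 0.2130 = 52620 km².
True area of forest reserve: 122000 × cos(18.8°) = 122000 × 0.9466 = 115500 km².
Ratio = 52620 / 115500 ≈ 0.456.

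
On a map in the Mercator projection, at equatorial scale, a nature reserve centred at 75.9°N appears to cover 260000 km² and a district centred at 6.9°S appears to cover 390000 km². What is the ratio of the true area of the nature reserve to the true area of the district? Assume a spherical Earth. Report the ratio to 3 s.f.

Since Mercator area scale is 1/cos²φ, the true area equals the apparent area multiplied by cos²φ.
True area of nature reserve: 260000 × cos²(75.9°) = 260000 × 0.05935 = 15430 km².
True area of district: 390000 × cos²(6.9°) = 390000 × 0.9856 = 384400 km².
Ratio = 15430 / 384400 ≈ 0.0401.

0.0401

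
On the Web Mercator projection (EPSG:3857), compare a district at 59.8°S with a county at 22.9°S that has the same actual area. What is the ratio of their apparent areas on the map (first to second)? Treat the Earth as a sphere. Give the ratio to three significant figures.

3.35

Mercator is conformal with k = sec φ, so areal scale = k² = sec²φ.
At 59.8°: sec²(59.8°) = 1/0.5030² = 3.952.
At 22.9°: sec²(22.9°) = 1/0.9212² = 1.178.
Ratio = 3.952/1.178 = cos²(22.9°)/cos²(59.8°) ≈ 3.35.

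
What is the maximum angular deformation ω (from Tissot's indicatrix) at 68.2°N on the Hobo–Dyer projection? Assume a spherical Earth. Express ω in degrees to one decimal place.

Hobo–Dyer is a cylindrical equal-area projection with standard parallels at ±37.5°. A cylindrical equal-area projection with standard parallel φ₀ has meridian scale h = cos φ / cos φ₀ and parallel scale k = cos φ₀ / cos φ (so areas are preserved, h·k = 1).
At 68.2°: h = 0.4681, k = 2.136; principal scales a = 2.136, b = 0.4681.
sin(ω/2) = (a − b)/(a + b) = 1.668/2.604 = 0.6405, so ω = 2 arcsin(0.6405) ≈ 79.7°.

79.7°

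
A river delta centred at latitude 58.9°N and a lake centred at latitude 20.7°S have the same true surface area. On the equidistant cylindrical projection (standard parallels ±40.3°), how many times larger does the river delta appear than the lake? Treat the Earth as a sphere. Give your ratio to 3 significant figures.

In the equirectangular projection with standard parallel φ₀ = 40.3° (x = Rλ cos φ₀, y = Rφ), meridians are true-scale (h = 1) and the parallel scale is k = cos φ₀ / cos φ.
Areal scale at 58.9°: h·k = 1.000 × 1.477 = 1.477.
Areal scale at 20.7°: h·k = 1.000 × 0.8153 = 0.8153.
Ratio = 1.477/0.8153 ≈ 1.81.

1.81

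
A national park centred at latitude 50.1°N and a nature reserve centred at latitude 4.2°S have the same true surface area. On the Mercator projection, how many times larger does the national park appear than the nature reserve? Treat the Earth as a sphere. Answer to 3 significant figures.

2.42

Mercator is conformal with k = sec φ, so areal scale = k² = sec²φ.
At 50.1°: sec²(50.1°) = 1/0.6414² = 2.430.
At 4.2°: sec²(4.2°) = 1/0.9973² = 1.005.
Ratio = 2.430/1.005 = cos²(4.2°)/cos²(50.1°) ≈ 2.42.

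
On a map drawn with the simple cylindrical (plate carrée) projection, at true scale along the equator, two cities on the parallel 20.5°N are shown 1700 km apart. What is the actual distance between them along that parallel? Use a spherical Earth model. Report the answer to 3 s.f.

1590 km

In the plate carrée (x = Rλ, y = Rφ), meridians are true-scale (h = 1) and parallels are stretched by k = sec φ.
Along the parallel at 20.5°, map distances are exaggerated by k = sec 20.5° = 1.068.
True distance = 1700 / 1.068 = 1700 × cos 20.5° ≈ 1590 km.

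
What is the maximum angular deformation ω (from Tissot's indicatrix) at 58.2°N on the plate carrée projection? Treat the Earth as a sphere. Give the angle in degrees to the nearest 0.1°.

In the plate carrée (x = Rλ, y = Rφ), meridians are true-scale (h = 1) and parallels are stretched by k = sec φ.
At 58.2°: h = 1.000, k = 1.898; principal scales a = 1.898, b = 1.000.
sin(ω/2) = (a − b)/(a + b) = 0.8977/2.898 = 0.3098, so ω = 2 arcsin(0.3098) ≈ 36.1°.

36.1°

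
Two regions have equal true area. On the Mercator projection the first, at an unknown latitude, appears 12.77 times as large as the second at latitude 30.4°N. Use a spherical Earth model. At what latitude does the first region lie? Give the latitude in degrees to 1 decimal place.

76.0°

Mercator areal scale is sec²φ, so apparent-area ratio = sec²φ₁ / sec²φ₂ = cos²φ₂ / cos²φ₁.
cos²φ₂ / cos²φ₁ = 12.77  ⇒  cos φ₁ = cos 30.4° / √12.77 = 0.8625/3.574 = 0.2414.
φ₁ = arccos(0.2414) ≈ 76.0°.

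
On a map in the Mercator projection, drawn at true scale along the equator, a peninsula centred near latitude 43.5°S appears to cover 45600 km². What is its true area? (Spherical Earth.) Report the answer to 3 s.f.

24000 km²

Mercator is conformal, so the point scale is isotropic: h = k = sec φ = 1/cos φ.
Areal scale = k² = sec²φ = 1/cos²(43.5°) = 1/0.7254² = 1.901.
True area = apparent / (areal scale) = 45600 / 1.901 ≈ 24000 km².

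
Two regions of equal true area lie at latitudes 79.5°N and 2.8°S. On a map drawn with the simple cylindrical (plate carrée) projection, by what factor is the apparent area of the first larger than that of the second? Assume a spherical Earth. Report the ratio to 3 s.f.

5.48

Plate carrée maps x = Rλ, y = Rφ. The meridian scale is h = 1 and the parallel scale is k = 1/cos φ = sec φ.
Areal scale at 79.5°: h·k = 1.000 × 5.487 = 5.487.
Areal scale at 2.8°: h·k = 1.000 × 1.001 = 1.001.
Ratio = 5.487/1.001 ≈ 5.48.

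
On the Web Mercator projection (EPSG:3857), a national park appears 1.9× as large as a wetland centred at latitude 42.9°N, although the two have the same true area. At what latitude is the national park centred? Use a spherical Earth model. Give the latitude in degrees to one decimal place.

57.9°

Mercator areal scale is sec²φ, so apparent-area ratio = sec²φ₁ / sec²φ₂ = cos²φ₂ / cos²φ₁.
cos²φ₂ / cos²φ₁ = 1.9  ⇒  cos φ₁ = cos 42.9° / √1.9 = 0.7325/1.378 = 0.5314.
φ₁ = arccos(0.5314) ≈ 57.9°.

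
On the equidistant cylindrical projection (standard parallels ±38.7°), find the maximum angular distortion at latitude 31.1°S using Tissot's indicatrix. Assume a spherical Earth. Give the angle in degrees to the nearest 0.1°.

5.3°

With standard parallel φ₀ = 38.7°, the equirectangular projection gives x = Rλ cos φ₀, y = Rφ, so h = 1 and k = cos 38.7° / cos φ.
At 31.1°: h = 1.000, k = 0.9114; principal scales a = 1.000, b = 0.9114.
sin(ω/2) = (a − b)/(a + b) = 0.08857/1.911 = 0.04634, so ω = 2 arcsin(0.04634) ≈ 5.3°.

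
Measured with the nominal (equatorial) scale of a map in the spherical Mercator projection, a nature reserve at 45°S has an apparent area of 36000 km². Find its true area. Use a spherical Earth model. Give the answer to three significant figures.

Mercator is conformal, so the point scale is isotropic: h = k = sec φ = 1/cos φ.
Areal scale = k² = sec²φ = 1/cos²(45°) = 1/0.7071² = 2.000.
True area = apparent / (areal scale) = 36000 / 2.000 ≈ 18000 km².

18000 km²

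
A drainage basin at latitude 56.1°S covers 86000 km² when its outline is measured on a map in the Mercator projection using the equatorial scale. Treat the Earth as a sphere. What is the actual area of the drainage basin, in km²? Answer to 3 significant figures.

Mercator is conformal, so the point scale is isotropic: h = k = sec φ = 1/cos φ.
Areal scale = k² = sec²φ = 1/cos²(56.1°) = 1/0.5577² = 3.215.
True area = apparent / (areal scale) = 86000 / 3.215 ≈ 26800 km².

26800 km²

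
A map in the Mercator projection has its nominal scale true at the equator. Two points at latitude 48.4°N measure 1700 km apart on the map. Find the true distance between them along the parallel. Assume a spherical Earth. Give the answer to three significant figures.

The Mercator projection is conformal; its linear scale factor is the same in every direction and equals sec φ = 1/cos φ.
Along the parallel at 48.4°, map distances are exaggerated by k = sec 48.4° = 1.506.
True distance = 1700 / 1.506 = 1700 × cos 48.4° ≈ 1130 km.

1130 km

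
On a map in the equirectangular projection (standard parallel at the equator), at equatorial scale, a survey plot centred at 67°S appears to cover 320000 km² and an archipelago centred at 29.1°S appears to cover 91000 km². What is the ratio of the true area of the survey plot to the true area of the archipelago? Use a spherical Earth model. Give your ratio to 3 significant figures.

On the plate carrée, areal scale = h·k = 1 × sec φ, so true area = apparent × cos φ.
True area of survey plot: 320000 × cos(67°) = 320000 × 0.3907 = 125000 km².
True area of archipelago: 91000 × cos(29.1°) = 91000 × 0.8738 = 79510 km².
Ratio = 125000 / 79510 ≈ 1.57.

1.57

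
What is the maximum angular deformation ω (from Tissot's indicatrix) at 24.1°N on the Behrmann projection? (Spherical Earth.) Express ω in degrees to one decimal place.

6.0°

The Behrmann projection is cylindrical equal-area with φ₀ = 30°. Cylindrical equal-area (φ₀ = 30°): h = cos φ / cos 30° along meridians, k = cos 30° / cos φ along parallels; h·k = 1.
At 24.1°: h = 1.054, k = 0.9487; principal scales a = 1.054, b = 0.9487.
sin(ω/2) = (a − b)/(a + b) = 0.1053/2.003 = 0.05259, so ω = 2 arcsin(0.05259) ≈ 6.0°.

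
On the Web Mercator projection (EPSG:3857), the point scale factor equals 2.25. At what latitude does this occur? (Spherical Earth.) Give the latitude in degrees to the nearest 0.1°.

63.6°

Mercator scale is k = sec φ = 1/cos φ.
1/cos φ = 2.25  ⇒  cos φ = 0.4444  ⇒  φ = arccos(0.4444) ≈ 63.6°.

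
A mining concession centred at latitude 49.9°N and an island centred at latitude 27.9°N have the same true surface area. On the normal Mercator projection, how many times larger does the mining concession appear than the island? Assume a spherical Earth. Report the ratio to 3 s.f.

Mercator areal scale is sec²φ.
At 49.9°: sec²(49.9°) = 1/0.6441² = 2.410.
At 27.9°: sec²(27.9°) = 1/0.8838² = 1.280.
Ratio = 2.410/1.280 = cos²(27.9°)/cos²(49.9°) ≈ 1.88.

1.88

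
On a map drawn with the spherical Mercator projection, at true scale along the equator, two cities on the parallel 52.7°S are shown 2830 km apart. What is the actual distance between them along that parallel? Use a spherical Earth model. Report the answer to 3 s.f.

The Mercator projection is conformal; its linear scale factor is the same in every direction and equals sec φ = 1/cos φ.
Along the parallel at 52.7°, map distances are exaggerated by k = sec 52.7° = 1.650.
True distance = 2830 / 1.650 = 2830 × cos 52.7° ≈ 1710 km.

1710 km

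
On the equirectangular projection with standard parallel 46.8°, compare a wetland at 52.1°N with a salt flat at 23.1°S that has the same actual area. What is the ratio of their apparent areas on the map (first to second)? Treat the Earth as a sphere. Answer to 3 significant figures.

In the equirectangular projection with standard parallel φ₀ = 46.8° (x = Rλ cos φ₀, y = Rφ), meridians are true-scale (h = 1) and the parallel scale is k = cos φ₀ / cos φ.
Areal scale at 52.1°: h·k = 1.000 × 1.114 = 1.114.
Areal scale at 23.1°: h·k = 1.000 × 0.7442 = 0.7442.
Ratio = 1.114/0.7442 ≈ 1.50.

1.50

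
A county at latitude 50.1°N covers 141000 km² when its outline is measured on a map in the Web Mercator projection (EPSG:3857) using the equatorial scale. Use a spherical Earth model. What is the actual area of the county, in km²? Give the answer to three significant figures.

Mercator is conformal, so the point scale is isotropic: h = k = sec φ = 1/cos φ.
Areal scale = k² = sec²φ = 1/cos²(50.1°) = 1/0.6414² = 2.430.
True area = apparent / (areal scale) = 141000 / 2.430 ≈ 58000 km².

58000 km²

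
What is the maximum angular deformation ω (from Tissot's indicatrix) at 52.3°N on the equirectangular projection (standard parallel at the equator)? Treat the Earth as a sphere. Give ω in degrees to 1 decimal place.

27.9°

In the plate carrée (x = Rλ, y = Rφ), meridians are true-scale (h = 1) and parallels are stretched by k = sec φ.
At 52.3°: h = 1.000, k = 1.635; principal scales a = 1.635, b = 1.000.
sin(ω/2) = (a − b)/(a + b) = 0.6353/2.635 = 0.2411, so ω = 2 arcsin(0.2411) ≈ 27.9°.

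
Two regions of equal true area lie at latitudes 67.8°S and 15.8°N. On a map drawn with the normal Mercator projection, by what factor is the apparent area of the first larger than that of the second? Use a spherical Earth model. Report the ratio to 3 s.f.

6.49

Mercator is conformal with k = sec φ, so areal scale = k² = sec²φ.
At 67.8°: sec²(67.8°) = 1/0.3778² = 7.005.
At 15.8°: sec²(15.8°) = 1/0.9622² = 1.080.
Ratio = 7.005/1.080 = cos²(15.8°)/cos²(67.8°) ≈ 6.49.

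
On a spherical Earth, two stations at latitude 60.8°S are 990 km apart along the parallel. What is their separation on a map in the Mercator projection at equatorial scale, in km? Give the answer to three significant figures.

For Mercator, h = k = sec φ (a conformal cylindrical projection has a single point scale, 1/cos φ).
Along the parallel, k = sec 60.8° = 1/0.4879 = 2.050.
Map distance = 990 × 2.050 ≈ 2030 km.

2030 km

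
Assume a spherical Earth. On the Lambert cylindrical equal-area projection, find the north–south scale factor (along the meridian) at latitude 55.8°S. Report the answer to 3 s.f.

The Lambert cylindrical equal-area projection is the cylindrical equal-area projection with its standard parallel at the equator (φ₀ = 0). A cylindrical equal-area projection with standard parallel φ₀ has meridian scale h = cos φ / cos φ₀ and parallel scale k = cos φ₀ / cos φ (so areas are preserved, h·k = 1).
h = cos 55.8° / cos 0° = 0.5621/1.000 = 0.5621.

0.562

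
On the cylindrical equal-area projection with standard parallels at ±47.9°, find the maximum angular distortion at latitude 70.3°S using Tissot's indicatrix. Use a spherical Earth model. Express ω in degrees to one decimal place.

73.2°

For cylindrical equal-area with standard parallel φ₀, h = cos φ / cos φ₀ and k = cos φ₀ / cos φ, so h·k = 1.
At 70.3°: h = 0.5028, k = 1.989; principal scales a = 1.989, b = 0.5028.
sin(ω/2) = (a − b)/(a + b) = 1.486/2.492 = 0.5964, so ω = 2 arcsin(0.5964) ≈ 73.2°.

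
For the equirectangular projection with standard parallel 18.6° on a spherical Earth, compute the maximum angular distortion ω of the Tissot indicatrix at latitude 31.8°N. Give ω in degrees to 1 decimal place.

6.2°

With standard parallel φ₀ = 18.6°, the equirectangular projection gives x = Rλ cos φ₀, y = Rφ, so h = 1 and k = cos 18.6° / cos φ.
At 31.8°: h = 1.000, k = 1.115; principal scales a = 1.115, b = 1.000.
sin(ω/2) = (a − b)/(a + b) = 0.1152/2.115 = 0.05445, so ω = 2 arcsin(0.05445) ≈ 6.2°.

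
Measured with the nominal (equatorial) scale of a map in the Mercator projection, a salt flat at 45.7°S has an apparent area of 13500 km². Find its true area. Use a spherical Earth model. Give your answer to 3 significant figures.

Mercator is conformal, so the point scale is isotropic: h = k = sec φ = 1/cos φ.
Areal scale = k² = sec²φ = 1/cos²(45.7°) = 1/0.6984² = 2.050.
True area = apparent / (areal scale) = 13500 / 2.050 ≈ 6590 km².

6590 km²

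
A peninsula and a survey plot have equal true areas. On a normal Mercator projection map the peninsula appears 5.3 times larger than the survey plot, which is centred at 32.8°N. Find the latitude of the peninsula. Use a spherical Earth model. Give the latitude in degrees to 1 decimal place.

Mercator areal scale is sec²φ, so apparent-area ratio = sec²φ₁ / sec²φ₂ = cos²φ₂ / cos²φ₁.
cos²φ₂ / cos²φ₁ = 5.3  ⇒  cos φ₁ = cos 32.8° / √5.3 = 0.8406/2.302 = 0.3651.
φ₁ = arccos(0.3651) ≈ 68.6°.

68.6°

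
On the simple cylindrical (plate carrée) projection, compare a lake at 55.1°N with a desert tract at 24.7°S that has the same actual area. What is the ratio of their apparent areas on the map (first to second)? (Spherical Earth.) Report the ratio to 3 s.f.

1.59

For the equirectangular projection with φ₀ = 0 (plate carrée), h = 1 along meridians and k = sec φ along parallels.
Areal scale at 55.1°: h·k = 1.000 × 1.748 = 1.748.
Areal scale at 24.7°: h·k = 1.000 × 1.101 = 1.101.
Ratio = 1.748/1.101 ≈ 1.59.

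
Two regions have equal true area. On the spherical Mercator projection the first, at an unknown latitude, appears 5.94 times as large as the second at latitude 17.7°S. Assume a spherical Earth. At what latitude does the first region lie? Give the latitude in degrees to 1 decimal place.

67.0°

Mercator areal scale is sec²φ, so apparent-area ratio = sec²φ₁ / sec²φ₂ = cos²φ₂ / cos²φ₁.
cos²φ₂ / cos²φ₁ = 5.94  ⇒  cos φ₁ = cos 17.7° / √5.94 = 0.9527/2.437 = 0.3909.
φ₁ = arccos(0.3909) ≈ 67.0°.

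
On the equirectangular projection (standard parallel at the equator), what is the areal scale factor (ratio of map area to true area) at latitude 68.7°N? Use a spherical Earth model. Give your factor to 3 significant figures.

For the equirectangular projection with φ₀ = 0 (plate carrée), h = 1 along meridians and k = sec φ along parallels.
Areal scale = h·k = 1 × sec φ; at 68.7°, h = 1.000, k = 2.753, so h·k = 2.753.

2.75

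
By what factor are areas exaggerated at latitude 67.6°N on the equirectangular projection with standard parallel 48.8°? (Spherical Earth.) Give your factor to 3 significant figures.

With standard parallel φ₀ = 48.8°, the equirectangular projection gives x = Rλ cos φ₀, y = Rφ, so h = 1 and k = cos 48.8° / cos φ.
Areal scale = h·k = 1 × cos φ₀ / cos φ; at 67.6°, h = 1.000, k = 1.729, so h·k = 1.729.

1.73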